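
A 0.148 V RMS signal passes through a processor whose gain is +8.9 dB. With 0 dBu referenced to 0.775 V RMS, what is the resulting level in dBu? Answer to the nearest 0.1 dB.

Input level: 20·log₁₀(0.148/0.775) = -14.38 dBu.
Output: -14.38 + 8.9 = -5.5 dBu.

-5.5 dBu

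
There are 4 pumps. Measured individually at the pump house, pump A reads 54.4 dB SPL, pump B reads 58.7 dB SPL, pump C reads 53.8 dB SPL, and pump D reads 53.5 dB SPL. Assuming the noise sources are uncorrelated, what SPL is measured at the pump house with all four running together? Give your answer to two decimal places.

61.70 dB SPL

Add the sources as powers (linear), then convert back to dB:
L_total = 10·log₁₀(10^(54.4/10) + 10^(58.7/10) + 10^(53.8/10) + 10^(53.5/10)) = 10·log₁₀(1480000) = 61.70 dB SPL.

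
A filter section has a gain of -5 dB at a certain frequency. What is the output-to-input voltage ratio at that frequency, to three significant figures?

0.562

Voltage ratio = 10^(dB/20).
10^(-5/20) = 10^(-0.2500) = 0.562.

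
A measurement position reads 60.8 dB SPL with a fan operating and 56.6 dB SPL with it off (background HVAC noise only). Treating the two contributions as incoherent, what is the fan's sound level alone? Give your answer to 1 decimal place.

58.7 dB SPL

Remove the background by subtracting linear intensities:
L_src = 10·log₁₀(10^(60.8/10) − 10^(56.6/10)) = 10·log₁₀(745200) = 58.7 dB SPL.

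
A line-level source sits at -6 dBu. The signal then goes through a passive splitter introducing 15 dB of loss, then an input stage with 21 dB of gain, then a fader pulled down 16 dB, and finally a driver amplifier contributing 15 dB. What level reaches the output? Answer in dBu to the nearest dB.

Gain stages sum in dB:
-6 − 15 + 21 − 16 + 15 = -1 dBu.

-1 dBu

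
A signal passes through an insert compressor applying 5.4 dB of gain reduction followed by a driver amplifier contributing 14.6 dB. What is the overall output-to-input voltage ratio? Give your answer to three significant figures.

Net gain = (−5.4) + 14.6 = 9.2 dB.
Voltage ratio = 10^(9.2/20) = 2.88.

2.88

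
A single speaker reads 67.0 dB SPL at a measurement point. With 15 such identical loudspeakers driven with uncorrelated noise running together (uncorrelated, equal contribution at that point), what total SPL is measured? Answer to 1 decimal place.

15 equal incoherent sources raise the level by 10·log₁₀(15) = 11.76 dB.
L_total = 67.0 + 11.76 = 78.8 dB SPL.

78.8 dB SPL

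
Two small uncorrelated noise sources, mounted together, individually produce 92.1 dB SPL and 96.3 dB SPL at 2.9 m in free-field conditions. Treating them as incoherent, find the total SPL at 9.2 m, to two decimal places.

Combined at 2.9 m: 10·log₁₀(10^(92.1/10)+10^(96.3/10)) = 97.699 dB SPL.
Then apply −20·log₁₀(9.2/2.9) = -10.028 dB → 87.67 dB SPL.

87.67 dB SPL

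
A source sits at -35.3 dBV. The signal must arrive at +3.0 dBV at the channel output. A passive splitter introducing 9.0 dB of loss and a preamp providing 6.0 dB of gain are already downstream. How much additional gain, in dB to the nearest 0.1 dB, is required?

The required make-up gain is the shortfall in the dB sum.
G = +3.0 − (-35.3) + 9.0 − 6.0 = 41.3 dB.

41.3 dB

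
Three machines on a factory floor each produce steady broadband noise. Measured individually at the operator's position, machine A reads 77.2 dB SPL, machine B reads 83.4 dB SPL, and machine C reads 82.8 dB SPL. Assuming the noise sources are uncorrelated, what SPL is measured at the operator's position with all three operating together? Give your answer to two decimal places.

86.64 dB SPL

Incoherent sources sum as intensities:
L_total = 10·log₁₀(10^(77.2/10) + 10^(83.4/10) + 10^(82.8/10)) = 10·log₁₀(461800000) = 86.64 dB SPL.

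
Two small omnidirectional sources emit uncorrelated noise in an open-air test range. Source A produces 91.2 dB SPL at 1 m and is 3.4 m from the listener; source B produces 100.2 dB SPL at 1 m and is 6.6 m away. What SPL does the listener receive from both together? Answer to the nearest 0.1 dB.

At the listener: L_A = 91.2 − 20·log₁₀(3.4) = 80.57 dB; L_B = 100.2 − 20·log₁₀(6.6) = 83.81 dB.
Combined: 10·log₁₀(10^(80.57/10)+10^(83.81/10)) = 85.5 dB SPL.

85.5 dB SPL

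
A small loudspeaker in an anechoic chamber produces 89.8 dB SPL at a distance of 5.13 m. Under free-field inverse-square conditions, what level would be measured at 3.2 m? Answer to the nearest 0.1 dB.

93.9 dB SPL

For a point source in a free field, ΔL = −20·log₁₀(d₂/d₁).
ΔL = −20·log₁₀(3.2/5.13) = 4.10 dB, so L₂ = 89.8 + (4.10) = 93.9 dB SPL.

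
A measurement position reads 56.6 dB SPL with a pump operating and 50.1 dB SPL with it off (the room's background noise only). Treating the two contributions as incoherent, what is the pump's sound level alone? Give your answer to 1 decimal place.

Subtract intensities: L_src = 10·log₁₀(10^(L_total/10) − 10^(L_bg/10)).
L_src = 10·log₁₀(10^(56.6/10) − 10^(50.1/10)) = 10·log₁₀(354800) = 55.5 dB SPL.

55.5 dB SPL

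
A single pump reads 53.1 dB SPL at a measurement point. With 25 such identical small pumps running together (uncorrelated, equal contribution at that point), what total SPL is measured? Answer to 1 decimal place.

25 equal incoherent sources raise the level by 10·log₁₀(25) = 13.98 dB.
L_total = 53.1 + 13.98 = 67.1 dB SPL.

67.1 dB SPL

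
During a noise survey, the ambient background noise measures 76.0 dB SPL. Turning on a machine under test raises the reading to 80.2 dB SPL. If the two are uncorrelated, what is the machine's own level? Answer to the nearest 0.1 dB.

78.1 dB SPL

Remove the background by subtracting linear intensities:
L_src = 10·log₁₀(10^(80.2/10) − 10^(76.0/10)) = 10·log₁₀(64900000) = 78.1 dB SPL.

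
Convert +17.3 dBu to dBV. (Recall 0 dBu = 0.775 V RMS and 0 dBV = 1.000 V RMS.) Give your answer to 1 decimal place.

The offset between the scales is 20·log₁₀(0.775/1.000) = −2.214 dB.
So dBV = +17.3 − 2.214 = +15.1 dBV.

+15.1 dBV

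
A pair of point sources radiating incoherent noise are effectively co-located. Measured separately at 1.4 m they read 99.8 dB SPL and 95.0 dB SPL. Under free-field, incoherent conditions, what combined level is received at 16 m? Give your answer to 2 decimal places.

79.88 dB SPL

Combined at 1.4 m: 10·log₁₀(10^(99.8/10)+10^(95.0/10)) = 101.042 dB SPL.
Then apply −20·log₁₀(16/1.4) = -21.160 dB → 79.88 dB SPL.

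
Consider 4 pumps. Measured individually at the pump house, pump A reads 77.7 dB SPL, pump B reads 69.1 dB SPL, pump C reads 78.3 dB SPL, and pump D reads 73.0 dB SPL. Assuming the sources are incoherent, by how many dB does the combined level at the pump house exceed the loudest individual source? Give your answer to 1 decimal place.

Add the sources as powers (linear), then convert back to dB:
L_total = 10·log₁₀(10^(77.7/10) + 10^(69.1/10) + 10^(78.3/10) + 10^(73.0/10)) = 81.89 dB SPL.
Excess over the loudest (78.3 dB): 81.89 − 78.3 = 3.6 dB.

3.6 dB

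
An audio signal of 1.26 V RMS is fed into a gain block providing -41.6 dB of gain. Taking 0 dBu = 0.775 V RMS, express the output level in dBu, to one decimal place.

-37.4 dBu

Input level: 20·log₁₀(1.26/0.775) = 4.22 dBu.
Output: 4.22 − 41.6 = -37.4 dBu.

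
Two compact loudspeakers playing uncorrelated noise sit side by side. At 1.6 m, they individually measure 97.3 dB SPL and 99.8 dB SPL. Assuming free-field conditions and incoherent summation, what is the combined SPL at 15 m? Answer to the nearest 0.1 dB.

Combined at 1.6 m: 10·log₁₀(10^(97.3/10)+10^(99.8/10)) = 101.74 dB SPL.
Then apply −20·log₁₀(15/1.6) = -19.44 dB → 82.3 dB SPL.

82.3 dB SPL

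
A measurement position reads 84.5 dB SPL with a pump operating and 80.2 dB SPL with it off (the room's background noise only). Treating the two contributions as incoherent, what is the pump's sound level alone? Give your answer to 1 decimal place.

82.5 dB SPL

Background correction is a power subtraction:
L_src = 10·log₁₀(10^(84.5/10) − 10^(80.2/10)) = 10·log₁₀(177100000) = 82.5 dB SPL.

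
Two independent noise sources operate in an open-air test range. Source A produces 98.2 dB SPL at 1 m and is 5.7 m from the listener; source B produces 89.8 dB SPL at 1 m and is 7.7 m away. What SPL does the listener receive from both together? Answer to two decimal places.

At the listener: L_A = 98.2 − 20·log₁₀(5.7) = 83.083 dB; L_B = 89.8 − 20·log₁₀(7.7) = 72.070 dB.
Combined: 10·log₁₀(10^(83.083/10)+10^(72.070/10)) = 83.41 dB SPL.

83.41 dB SPL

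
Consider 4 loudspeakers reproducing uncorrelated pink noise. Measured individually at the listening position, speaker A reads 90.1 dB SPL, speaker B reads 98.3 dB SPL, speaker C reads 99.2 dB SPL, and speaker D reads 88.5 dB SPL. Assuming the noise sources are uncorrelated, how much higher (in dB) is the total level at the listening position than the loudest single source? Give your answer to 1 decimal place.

Uncorrelated sources add in intensity (power), not in dB.
L_total = 10·log₁₀(10^(90.1/10) + 10^(98.3/10) + 10^(99.2/10) + 10^(88.5/10)) = 102.26 dB SPL.
Excess over the loudest (99.2 dB): 102.26 − 99.2 = 3.1 dB.

3.1 dB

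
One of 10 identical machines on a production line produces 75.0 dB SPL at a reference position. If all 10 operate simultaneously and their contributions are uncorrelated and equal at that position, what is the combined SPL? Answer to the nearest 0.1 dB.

85.0 dB SPL

10 equal incoherent sources raise the level by 10·log₁₀(10) = 10.00 dB.
L_total = 75.0 + 10.00 = 85.0 dB SPL.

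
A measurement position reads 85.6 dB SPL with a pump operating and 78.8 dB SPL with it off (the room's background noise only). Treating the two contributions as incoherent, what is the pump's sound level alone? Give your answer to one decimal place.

Remove the background by subtracting linear intensities:
L_src = 10·log₁₀(10^(85.6/10) − 10^(78.8/10)) = 10·log₁₀(287200000) = 84.6 dB SPL.

84.6 dB SPL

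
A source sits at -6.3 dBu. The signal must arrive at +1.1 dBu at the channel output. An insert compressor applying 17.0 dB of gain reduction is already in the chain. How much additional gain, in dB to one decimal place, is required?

24.4 dB

The required make-up gain is the shortfall in the dB sum.
G = +1.1 − (-6.3) + 17.0 = 24.4 dB.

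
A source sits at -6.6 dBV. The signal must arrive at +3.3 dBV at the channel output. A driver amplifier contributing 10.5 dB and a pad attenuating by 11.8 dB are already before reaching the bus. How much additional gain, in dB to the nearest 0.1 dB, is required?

11.2 dB

The required make-up gain is the shortfall in the dB sum.
G = +3.3 − (-6.6) − 10.5 + 11.8 = 11.2 dB.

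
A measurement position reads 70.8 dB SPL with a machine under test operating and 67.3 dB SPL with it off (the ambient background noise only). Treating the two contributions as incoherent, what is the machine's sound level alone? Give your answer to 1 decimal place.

Background correction is a power subtraction:
L_src = 10·log₁₀(10^(70.8/10) − 10^(67.3/10)) = 10·log₁₀(6652000) = 68.2 dB SPL.

68.2 dB SPL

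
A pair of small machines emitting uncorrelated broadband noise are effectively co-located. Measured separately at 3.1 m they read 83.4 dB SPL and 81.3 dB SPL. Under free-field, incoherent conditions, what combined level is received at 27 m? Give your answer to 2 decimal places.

66.69 dB SPL

Combined at 3.1 m: 10·log₁₀(10^(83.4/10)+10^(81.3/10)) = 85.486 dB SPL.
Then apply −20·log₁₀(27/3.1) = -18.800 dB → 66.69 dB SPL.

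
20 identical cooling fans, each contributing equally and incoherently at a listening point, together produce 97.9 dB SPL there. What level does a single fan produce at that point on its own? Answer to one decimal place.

84.9 dB SPL

20 equal incoherent sources add 10·log₁₀(20) = 13.01 dB over one source.
L_one = 97.9 − 13.01 = 84.9 dB SPL.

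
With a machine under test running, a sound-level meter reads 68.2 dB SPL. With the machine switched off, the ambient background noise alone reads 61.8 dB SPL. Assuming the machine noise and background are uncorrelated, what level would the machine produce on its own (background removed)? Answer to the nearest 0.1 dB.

67.1 dB SPL

Background correction is a power subtraction:
L_src = 10·log₁₀(10^(68.2/10) − 10^(61.8/10)) = 10·log₁₀(5093000) = 67.1 dB SPL.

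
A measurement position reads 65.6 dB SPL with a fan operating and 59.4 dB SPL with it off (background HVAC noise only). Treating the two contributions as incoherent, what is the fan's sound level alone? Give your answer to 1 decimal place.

64.4 dB SPL

Remove the background by subtracting linear intensities:
L_src = 10·log₁₀(10^(65.6/10) − 10^(59.4/10)) = 10·log₁₀(2760000) = 64.4 dB SPL.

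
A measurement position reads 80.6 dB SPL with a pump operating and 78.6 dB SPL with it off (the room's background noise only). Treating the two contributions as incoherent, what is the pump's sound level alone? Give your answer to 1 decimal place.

Subtract intensities: L_src = 10·log₁₀(10^(L_total/10) − 10^(L_bg/10)).
L_src = 10·log₁₀(10^(80.6/10) − 10^(78.6/10)) = 10·log₁₀(42370000) = 76.3 dB SPL.

76.3 dB SPL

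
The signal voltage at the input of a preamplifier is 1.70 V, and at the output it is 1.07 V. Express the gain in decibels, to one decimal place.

-4.0 dB

Voltage ratio → dB uses the 20·log₁₀ form:
20·log₁₀(1.07/1.70) = 20·log₁₀(0.6294) = -4.0 dB.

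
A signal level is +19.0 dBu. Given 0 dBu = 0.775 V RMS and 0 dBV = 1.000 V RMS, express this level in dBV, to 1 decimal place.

+16.8 dBV

The offset between the scales is 20·log₁₀(0.775/1.000) = −2.214 dB.
So dBV = +19.0 − 2.214 = +16.8 dBV.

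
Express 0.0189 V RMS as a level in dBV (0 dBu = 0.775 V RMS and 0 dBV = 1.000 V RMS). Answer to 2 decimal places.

dBV = 20·log₁₀(V / 1.000 V).
20·log₁₀(0.0189/1.000) = -34.47 dBV.

-34.47 dBV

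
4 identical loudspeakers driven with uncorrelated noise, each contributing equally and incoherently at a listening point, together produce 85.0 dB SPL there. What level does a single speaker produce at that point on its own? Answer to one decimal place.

4 equal incoherent sources add 10·log₁₀(4) = 6.02 dB over one source.
L_one = 85.0 − 6.02 = 79.0 dB SPL.

79.0 dB SPL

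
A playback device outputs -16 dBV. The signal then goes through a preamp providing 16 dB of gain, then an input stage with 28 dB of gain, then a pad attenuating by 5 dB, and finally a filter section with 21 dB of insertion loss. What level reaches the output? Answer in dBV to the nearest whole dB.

+2 dBV

Gain stages sum in dB:
-16 + 16 + 28 − 5 − 21 = +2 dBV.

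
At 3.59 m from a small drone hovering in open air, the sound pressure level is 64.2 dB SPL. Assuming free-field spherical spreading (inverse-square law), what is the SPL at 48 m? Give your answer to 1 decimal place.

Free-field point source: level drops by 20·log₁₀ of the distance ratio.
ΔL = −20·log₁₀(48/3.59) = -22.52 dB, so L₂ = 64.2 + (-22.52) = 41.7 dB SPL.

41.7 dB SPL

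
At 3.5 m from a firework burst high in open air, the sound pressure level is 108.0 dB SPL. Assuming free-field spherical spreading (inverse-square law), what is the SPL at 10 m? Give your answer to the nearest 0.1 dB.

98.9 dB SPL

Inverse-square spreading gives ΔL = −20·log₁₀(d₂/d₁).
ΔL = −20·log₁₀(10/3.5) = -9.12 dB, so L₂ = 108.0 + (-9.12) = 98.9 dB SPL.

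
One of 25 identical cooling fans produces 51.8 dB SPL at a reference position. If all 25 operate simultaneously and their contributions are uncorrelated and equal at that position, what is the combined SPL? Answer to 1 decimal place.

65.8 dB SPL

25 equal incoherent sources raise the level by 10·log₁₀(25) = 13.98 dB.
L_total = 51.8 + 13.98 = 65.8 dB SPL.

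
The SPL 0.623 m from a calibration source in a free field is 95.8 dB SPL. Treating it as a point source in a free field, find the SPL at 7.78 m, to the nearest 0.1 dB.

73.9 dB SPL

Free-field point source: level drops by 20·log₁₀ of the distance ratio.
ΔL = −20·log₁₀(7.78/0.623) = -21.93 dB, so L₂ = 95.8 + (-21.93) = 73.9 dB SPL.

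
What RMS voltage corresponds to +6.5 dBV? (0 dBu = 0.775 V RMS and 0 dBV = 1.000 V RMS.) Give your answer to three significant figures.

2.11 V

V = 1.000 V × 10^(+6.5/20).
= 1.000 × 2.113 = 2.11 V.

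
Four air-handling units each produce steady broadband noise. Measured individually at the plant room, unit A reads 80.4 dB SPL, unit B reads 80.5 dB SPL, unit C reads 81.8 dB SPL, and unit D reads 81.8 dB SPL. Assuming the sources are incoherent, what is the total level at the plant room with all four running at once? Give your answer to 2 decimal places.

87.20 dB SPL

Uncorrelated sources add in intensity (power), not in dB.
L_total = 10·log₁₀(10^(80.4/10) + 10^(80.5/10) + 10^(81.8/10) + 10^(81.8/10)) = 10·log₁₀(524600000) = 87.20 dB SPL.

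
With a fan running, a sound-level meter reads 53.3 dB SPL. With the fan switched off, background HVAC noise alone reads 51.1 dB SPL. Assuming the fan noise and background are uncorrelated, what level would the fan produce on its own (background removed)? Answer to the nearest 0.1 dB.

49.3 dB SPL

Subtract intensities: L_src = 10·log₁₀(10^(L_total/10) − 10^(L_bg/10)).
L_src = 10·log₁₀(10^(53.3/10) − 10^(51.1/10)) = 10·log₁₀(84970) = 49.3 dB SPL.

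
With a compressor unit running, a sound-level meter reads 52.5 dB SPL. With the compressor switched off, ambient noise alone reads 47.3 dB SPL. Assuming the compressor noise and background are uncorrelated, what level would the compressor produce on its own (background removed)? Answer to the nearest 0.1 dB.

50.9 dB SPL

Subtract intensities: L_src = 10·log₁₀(10^(L_total/10) − 10^(L_bg/10)).
L_src = 10·log₁₀(10^(52.5/10) − 10^(47.3/10)) = 10·log₁₀(124100) = 50.9 dB SPL.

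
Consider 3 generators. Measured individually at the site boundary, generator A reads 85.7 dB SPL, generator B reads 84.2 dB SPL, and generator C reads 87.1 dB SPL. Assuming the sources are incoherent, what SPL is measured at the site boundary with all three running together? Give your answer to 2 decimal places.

Incoherent sources sum as intensities:
L_total = 10·log₁₀(10^(85.7/10) + 10^(84.2/10) + 10^(87.1/10)) = 10·log₁₀(1147000000) = 90.60 dB SPL.

90.60 dB SPL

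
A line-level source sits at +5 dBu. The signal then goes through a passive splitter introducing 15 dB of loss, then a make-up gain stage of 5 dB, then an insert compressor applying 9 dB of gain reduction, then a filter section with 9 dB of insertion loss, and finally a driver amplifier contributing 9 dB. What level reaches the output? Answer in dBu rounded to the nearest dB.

-14 dBu

Cascaded gains and losses add directly in dB.
+5 − 15 + 5 − 9 − 9 + 9 = -14 dBu.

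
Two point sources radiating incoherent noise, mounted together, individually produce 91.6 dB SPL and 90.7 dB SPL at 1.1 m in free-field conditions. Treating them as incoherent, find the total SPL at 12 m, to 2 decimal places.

Combined at 1.1 m: 10·log₁₀(10^(91.6/10)+10^(90.7/10)) = 94.184 dB SPL.
Then apply −20·log₁₀(12/1.1) = -20.756 dB → 73.43 dB SPL.

73.43 dB SPL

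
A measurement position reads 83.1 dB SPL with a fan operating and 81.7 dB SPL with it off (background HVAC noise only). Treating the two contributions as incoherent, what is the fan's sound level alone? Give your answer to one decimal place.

77.5 dB SPL

Background correction is a power subtraction:
L_src = 10·log₁₀(10^(83.1/10) − 10^(81.7/10)) = 10·log₁₀(56260000) = 77.5 dB SPL.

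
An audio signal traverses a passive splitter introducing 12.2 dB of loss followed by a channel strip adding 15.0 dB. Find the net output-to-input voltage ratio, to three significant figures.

1.38

Net gain = (−12.2) + 15.0 = 2.8 dB.
Voltage ratio = 10^(2.8/20) = 1.38.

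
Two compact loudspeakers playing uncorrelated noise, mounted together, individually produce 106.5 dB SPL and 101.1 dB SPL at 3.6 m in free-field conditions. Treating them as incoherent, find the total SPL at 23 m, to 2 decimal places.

Combined at 3.6 m: 10·log₁₀(10^(106.5/10)+10^(101.1/10)) = 107.601 dB SPL.
Then apply −20·log₁₀(23/3.6) = -16.109 dB → 91.49 dB SPL.

91.49 dB SPL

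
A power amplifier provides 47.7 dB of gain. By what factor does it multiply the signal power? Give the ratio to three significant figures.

Power ratio = 10^(dB/10).
10^(47.7/10) = 10^(4.770) = 58900.

58900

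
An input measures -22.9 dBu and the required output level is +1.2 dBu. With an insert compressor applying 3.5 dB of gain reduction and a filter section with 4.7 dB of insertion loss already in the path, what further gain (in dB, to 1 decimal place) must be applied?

The required make-up gain is the shortfall in the dB sum.
G = +1.2 − (-22.9) + 3.5 + 4.7 = 32.3 dB.

32.3 dB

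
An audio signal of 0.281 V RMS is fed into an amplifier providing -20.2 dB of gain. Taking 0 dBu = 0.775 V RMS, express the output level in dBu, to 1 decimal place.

-29.0 dBu

Input level: 20·log₁₀(0.281/0.775) = -8.81 dBu.
Output: -8.81 − 20.2 = -29.0 dBu.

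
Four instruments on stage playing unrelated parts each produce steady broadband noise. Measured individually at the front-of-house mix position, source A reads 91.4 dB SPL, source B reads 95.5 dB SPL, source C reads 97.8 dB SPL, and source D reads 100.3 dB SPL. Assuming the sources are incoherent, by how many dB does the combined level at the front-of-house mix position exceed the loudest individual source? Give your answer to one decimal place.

Uncorrelated sources add in intensity (power), not in dB.
L_total = 10·log₁₀(10^(91.4/10) + 10^(95.5/10) + 10^(97.8/10) + 10^(100.3/10)) = 103.36 dB SPL.
Excess over the loudest (100.3 dB): 103.36 − 100.3 = 3.1 dB.

3.1 dB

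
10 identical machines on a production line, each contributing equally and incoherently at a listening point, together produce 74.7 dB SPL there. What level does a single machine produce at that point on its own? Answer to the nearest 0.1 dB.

10 equal incoherent sources add 10·log₁₀(10) = 10.00 dB over one source.
L_one = 74.7 − 10.00 = 64.7 dB SPL.

64.7 dB SPL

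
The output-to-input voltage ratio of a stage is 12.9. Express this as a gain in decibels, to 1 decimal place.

Voltage is an amplitude quantity, so gain = 20·log₁₀(V_out/V_in).
20·log₁₀(12.9) = 22.2 dB.

22.2 dB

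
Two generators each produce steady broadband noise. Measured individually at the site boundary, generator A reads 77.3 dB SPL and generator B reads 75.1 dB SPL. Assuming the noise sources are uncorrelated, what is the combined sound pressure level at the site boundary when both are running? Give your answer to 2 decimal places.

79.35 dB SPL

Incoherent sources sum as intensities:
L_total = 10·log₁₀(10^(77.3/10) + 10^(75.1/10)) = 10·log₁₀(86060000) = 79.35 dB SPL.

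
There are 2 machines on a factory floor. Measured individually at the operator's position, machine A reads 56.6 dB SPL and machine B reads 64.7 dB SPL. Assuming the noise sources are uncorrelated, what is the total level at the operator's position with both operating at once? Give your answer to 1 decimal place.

Incoherent sources sum as intensities:
L_total = 10·log₁₀(10^(56.6/10) + 10^(64.7/10)) = 10·log₁₀(3408000) = 65.3 dB SPL.

65.3 dB SPL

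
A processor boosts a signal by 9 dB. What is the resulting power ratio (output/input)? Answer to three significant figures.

Power ratio = 10^(dB/10).
10^(9/10) = 10^(0.9000) = 7.94.

7.94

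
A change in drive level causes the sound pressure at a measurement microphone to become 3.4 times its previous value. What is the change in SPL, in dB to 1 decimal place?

SPL change from a pressure ratio uses the 20·log₁₀ form:
20·log₁₀(3.4) = 10.6 dB.

10.6 dB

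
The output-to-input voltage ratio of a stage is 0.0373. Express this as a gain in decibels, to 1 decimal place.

-28.6 dB

For a voltage ratio, dB = 20·log₁₀(V₂/V₁).
20·log₁₀(0.0373) = -28.6 dB.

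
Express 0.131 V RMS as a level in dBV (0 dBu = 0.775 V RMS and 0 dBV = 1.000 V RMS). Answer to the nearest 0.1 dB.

-17.7 dBV

dBV = 20·log₁₀(V / 1.000 V).
20·log₁₀(0.131/1.000) = -17.7 dBV.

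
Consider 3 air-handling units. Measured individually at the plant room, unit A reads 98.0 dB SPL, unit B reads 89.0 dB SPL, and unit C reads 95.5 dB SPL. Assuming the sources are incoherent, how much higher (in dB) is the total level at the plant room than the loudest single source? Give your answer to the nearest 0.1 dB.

2.3 dB

Uncorrelated sources add in intensity (power), not in dB.
L_total = 10·log₁₀(10^(98.0/10) + 10^(89.0/10) + 10^(95.5/10)) = 100.27 dB SPL.
Excess over the loudest (98.0 dB): 100.27 − 98.0 = 2.3 dB.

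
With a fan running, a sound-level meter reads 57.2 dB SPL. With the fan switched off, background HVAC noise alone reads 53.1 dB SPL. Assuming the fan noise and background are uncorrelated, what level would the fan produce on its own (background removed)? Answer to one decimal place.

Remove the background by subtracting linear intensities:
L_src = 10·log₁₀(10^(57.2/10) − 10^(53.1/10)) = 10·log₁₀(320600) = 55.1 dB SPL.

55.1 dB SPL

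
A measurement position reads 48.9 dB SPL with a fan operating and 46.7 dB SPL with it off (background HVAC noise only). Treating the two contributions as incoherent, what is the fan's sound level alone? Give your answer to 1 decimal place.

44.9 dB SPL

Remove the background by subtracting linear intensities:
L_src = 10·log₁₀(10^(48.9/10) − 10^(46.7/10)) = 10·log₁₀(30850) = 44.9 dB SPL.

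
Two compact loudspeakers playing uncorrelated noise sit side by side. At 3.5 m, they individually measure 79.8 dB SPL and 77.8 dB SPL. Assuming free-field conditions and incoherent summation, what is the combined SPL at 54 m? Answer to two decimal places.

58.16 dB SPL

Combined at 3.5 m: 10·log₁₀(10^(79.8/10)+10^(77.8/10)) = 81.924 dB SPL.
Then apply −20·log₁₀(54/3.5) = -23.767 dB → 58.16 dB SPL.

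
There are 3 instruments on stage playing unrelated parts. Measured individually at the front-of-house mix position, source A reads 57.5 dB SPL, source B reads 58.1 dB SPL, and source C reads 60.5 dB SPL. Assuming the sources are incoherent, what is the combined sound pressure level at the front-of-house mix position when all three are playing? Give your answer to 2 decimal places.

63.67 dB SPL

Add the sources as powers (linear), then convert back to dB:
L_total = 10·log₁₀(10^(57.5/10) + 10^(58.1/10) + 10^(60.5/10)) = 10·log₁₀(2330000) = 63.67 dB SPL.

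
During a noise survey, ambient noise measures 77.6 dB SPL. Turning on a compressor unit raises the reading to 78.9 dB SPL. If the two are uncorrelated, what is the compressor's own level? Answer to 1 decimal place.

Subtract intensities: L_src = 10·log₁₀(10^(L_total/10) − 10^(L_bg/10)).
L_src = 10·log₁₀(10^(78.9/10) − 10^(77.6/10)) = 10·log₁₀(20080000) = 73.0 dB SPL.

73.0 dB SPL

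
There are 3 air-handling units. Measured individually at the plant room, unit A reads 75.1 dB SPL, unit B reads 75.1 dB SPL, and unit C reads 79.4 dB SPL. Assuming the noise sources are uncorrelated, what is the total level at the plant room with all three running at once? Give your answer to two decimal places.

81.81 dB SPL

Incoherent sources sum as intensities:
L_total = 10·log₁₀(10^(75.1/10) + 10^(75.1/10) + 10^(79.4/10)) = 10·log₁₀(151800000) = 81.81 dB SPL.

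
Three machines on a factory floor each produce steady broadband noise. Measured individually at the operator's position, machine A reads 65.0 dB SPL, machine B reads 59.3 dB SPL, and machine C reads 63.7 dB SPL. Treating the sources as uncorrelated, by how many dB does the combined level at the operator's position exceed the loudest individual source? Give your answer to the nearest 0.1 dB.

3.0 dB

Add the sources as powers (linear), then convert back to dB:
L_total = 10·log₁₀(10^(65.0/10) + 10^(59.3/10) + 10^(63.7/10)) = 68.03 dB SPL.
Excess over the loudest (65.0 dB): 68.03 − 65.0 = 3.0 dB.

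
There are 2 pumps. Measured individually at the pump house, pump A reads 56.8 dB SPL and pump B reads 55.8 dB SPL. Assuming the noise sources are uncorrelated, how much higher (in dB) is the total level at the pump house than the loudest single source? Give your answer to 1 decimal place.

Incoherent sources sum as intensities:
L_total = 10·log₁₀(10^(56.8/10) + 10^(55.8/10)) = 59.34 dB SPL.
Excess over the loudest (56.8 dB): 59.34 − 56.8 = 2.5 dB.

2.5 dB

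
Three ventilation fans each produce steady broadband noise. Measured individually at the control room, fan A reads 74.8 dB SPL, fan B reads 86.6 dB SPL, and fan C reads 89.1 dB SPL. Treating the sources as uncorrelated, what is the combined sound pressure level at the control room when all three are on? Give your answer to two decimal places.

Add the sources as powers (linear), then convert back to dB:
L_total = 10·log₁₀(10^(74.8/10) + 10^(86.6/10) + 10^(89.1/10)) = 10·log₁₀(1300000000) = 91.14 dB SPL.

91.14 dB SPL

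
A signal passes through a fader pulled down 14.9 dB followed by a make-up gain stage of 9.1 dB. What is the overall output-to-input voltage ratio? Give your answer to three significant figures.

Net gain = (−14.9) + 9.1 = -5.8 dB.
Voltage ratio = 10^(-5.8/20) = 0.513.

0.513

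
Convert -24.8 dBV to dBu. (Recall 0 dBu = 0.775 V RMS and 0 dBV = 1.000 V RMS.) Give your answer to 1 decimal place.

The offset between the scales is 20·log₁₀(0.775/1.000) = −2.214 dB.
So dBu = -24.8 + 2.214 = -22.6 dBu.

-22.6 dBu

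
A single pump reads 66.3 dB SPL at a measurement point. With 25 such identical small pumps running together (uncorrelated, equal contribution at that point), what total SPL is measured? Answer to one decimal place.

80.3 dB SPL

25 equal incoherent sources raise the level by 10·log₁₀(25) = 13.98 dB.
L_total = 66.3 + 13.98 = 80.3 dB SPL.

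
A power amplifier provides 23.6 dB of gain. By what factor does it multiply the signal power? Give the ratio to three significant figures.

Power ratio = 10^(dB/10).
10^(23.6/10) = 10^(2.360) = 229.

229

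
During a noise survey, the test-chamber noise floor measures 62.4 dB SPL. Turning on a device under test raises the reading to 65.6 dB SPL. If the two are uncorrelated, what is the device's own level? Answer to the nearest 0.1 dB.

62.8 dB SPL

Subtract intensities: L_src = 10·log₁₀(10^(L_total/10) − 10^(L_bg/10)).
L_src = 10·log₁₀(10^(65.6/10) − 10^(62.4/10)) = 10·log₁₀(1893000) = 62.8 dB SPL.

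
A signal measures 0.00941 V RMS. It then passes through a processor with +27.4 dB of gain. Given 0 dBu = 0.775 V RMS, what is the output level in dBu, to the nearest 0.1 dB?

Input level: 20·log₁₀(0.00941/0.775) = -38.31 dBu.
Output: -38.31 + 27.4 = -10.9 dBu.

-10.9 dBu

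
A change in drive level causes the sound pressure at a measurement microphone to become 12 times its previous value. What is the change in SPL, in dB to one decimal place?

Sound pressure is an amplitude quantity: ΔL = 20·log₁₀(p₂/p₁).
20·log₁₀(12) = 21.6 dB.

21.6 dB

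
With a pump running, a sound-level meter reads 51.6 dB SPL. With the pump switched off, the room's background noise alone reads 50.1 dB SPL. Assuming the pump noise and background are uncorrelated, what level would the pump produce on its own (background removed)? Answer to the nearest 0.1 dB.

Background correction is a power subtraction:
L_src = 10·log₁₀(10^(51.6/10) − 10^(50.1/10)) = 10·log₁₀(42210) = 46.3 dB SPL.

46.3 dB SPL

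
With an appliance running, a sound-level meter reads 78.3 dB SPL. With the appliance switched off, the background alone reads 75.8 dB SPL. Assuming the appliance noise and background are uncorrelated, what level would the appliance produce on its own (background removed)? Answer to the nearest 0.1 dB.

74.7 dB SPL

Subtract intensities: L_src = 10·log₁₀(10^(L_total/10) − 10^(L_bg/10)).
L_src = 10·log₁₀(10^(78.3/10) − 10^(75.8/10)) = 10·log₁₀(29590000) = 74.7 dB SPL.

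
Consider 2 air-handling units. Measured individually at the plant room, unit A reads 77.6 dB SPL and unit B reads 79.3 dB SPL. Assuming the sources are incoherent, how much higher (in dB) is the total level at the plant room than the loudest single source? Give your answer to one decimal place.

2.2 dB

Incoherent sources sum as intensities:
L_total = 10·log₁₀(10^(77.6/10) + 10^(79.3/10)) = 81.54 dB SPL.
Excess over the loudest (79.3 dB): 81.54 − 79.3 = 2.2 dB.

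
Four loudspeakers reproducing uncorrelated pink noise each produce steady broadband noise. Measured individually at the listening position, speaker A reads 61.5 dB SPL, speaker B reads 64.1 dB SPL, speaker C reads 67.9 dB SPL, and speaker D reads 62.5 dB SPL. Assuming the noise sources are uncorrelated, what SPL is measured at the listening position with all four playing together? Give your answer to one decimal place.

Incoherent sources sum as intensities:
L_total = 10·log₁₀(10^(61.5/10) + 10^(64.1/10) + 10^(67.9/10) + 10^(62.5/10)) = 10·log₁₀(11930000) = 70.8 dB SPL.

70.8 dB SPL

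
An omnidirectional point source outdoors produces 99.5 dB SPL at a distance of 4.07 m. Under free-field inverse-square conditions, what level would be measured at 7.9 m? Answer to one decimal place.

Free-field point source: level drops by 20·log₁₀ of the distance ratio.
ΔL = −20·log₁₀(7.9/4.07) = -5.76 dB, so L₂ = 99.5 + (-5.76) = 93.7 dB SPL.

93.7 dB SPL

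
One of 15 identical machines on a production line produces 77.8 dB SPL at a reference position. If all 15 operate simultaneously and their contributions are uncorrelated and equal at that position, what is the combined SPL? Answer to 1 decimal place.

15 equal incoherent sources raise the level by 10·log₁₀(15) = 11.76 dB.
L_total = 77.8 + 11.76 = 89.6 dB SPL.

89.6 dB SPL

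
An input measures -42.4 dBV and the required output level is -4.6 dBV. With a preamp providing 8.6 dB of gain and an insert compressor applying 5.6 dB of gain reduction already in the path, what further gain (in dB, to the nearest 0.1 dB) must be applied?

34.8 dB

The required make-up gain is the shortfall in the dB sum.
G = -4.6 − (-42.4) − 8.6 + 5.6 = 34.8 dB.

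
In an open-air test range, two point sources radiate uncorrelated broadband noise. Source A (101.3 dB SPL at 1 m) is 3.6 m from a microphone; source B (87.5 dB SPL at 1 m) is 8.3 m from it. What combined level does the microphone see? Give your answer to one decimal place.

90.2 dB SPL

At the listener: L_A = 101.3 − 20·log₁₀(3.6) = 90.17 dB; L_B = 87.5 − 20·log₁₀(8.3) = 69.12 dB.
Combined: 10·log₁₀(10^(90.17/10)+10^(69.12/10)) = 90.2 dB SPL.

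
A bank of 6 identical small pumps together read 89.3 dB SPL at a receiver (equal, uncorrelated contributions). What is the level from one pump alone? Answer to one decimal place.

81.5 dB SPL

6 equal incoherent sources add 10·log₁₀(6) = 7.78 dB over one source.
L_one = 89.3 − 7.78 = 81.5 dB SPL.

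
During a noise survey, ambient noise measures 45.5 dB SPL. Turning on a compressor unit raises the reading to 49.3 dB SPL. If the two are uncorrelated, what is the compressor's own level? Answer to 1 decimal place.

47.0 dB SPL

Remove the background by subtracting linear intensities:
L_src = 10·log₁₀(10^(49.3/10) − 10^(45.5/10)) = 10·log₁₀(49630) = 47.0 dB SPL.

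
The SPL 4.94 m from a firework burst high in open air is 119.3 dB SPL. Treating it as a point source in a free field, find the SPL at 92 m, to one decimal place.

Inverse-square spreading gives ΔL = −20·log₁₀(d₂/d₁).
ΔL = −20·log₁₀(92/4.94) = -25.40 dB, so L₂ = 119.3 + (-25.40) = 93.9 dB SPL.

93.9 dB SPL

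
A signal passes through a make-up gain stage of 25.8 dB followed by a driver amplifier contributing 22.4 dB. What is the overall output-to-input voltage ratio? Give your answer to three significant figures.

257

Net gain = 25.8 + 22.4 = 48.2 dB.
Voltage ratio = 10^(48.2/20) = 257.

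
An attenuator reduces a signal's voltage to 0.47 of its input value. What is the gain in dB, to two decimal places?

Voltage is an amplitude quantity, so gain = 20·log₁₀(V_out/V_in).
20·log₁₀(0.47) = -6.56 dB.

-6.56 dB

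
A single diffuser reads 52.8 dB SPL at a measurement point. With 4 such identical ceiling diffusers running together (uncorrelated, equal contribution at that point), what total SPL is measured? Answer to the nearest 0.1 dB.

4 equal incoherent sources raise the level by 10·log₁₀(4) = 6.02 dB.
L_total = 52.8 + 6.02 = 58.8 dB SPL.

58.8 dB SPL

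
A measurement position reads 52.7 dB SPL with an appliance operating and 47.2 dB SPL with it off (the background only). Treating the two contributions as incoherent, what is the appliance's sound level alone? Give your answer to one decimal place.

Background correction is a power subtraction:
L_src = 10·log₁₀(10^(52.7/10) − 10^(47.2/10)) = 10·log₁₀(133700) = 51.3 dB SPL.

51.3 dB SPL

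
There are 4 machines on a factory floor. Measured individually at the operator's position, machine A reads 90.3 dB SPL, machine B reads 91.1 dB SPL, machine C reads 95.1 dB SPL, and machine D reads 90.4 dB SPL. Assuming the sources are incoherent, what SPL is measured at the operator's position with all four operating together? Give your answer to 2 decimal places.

Incoherent sources sum as intensities:
L_total = 10·log₁₀(10^(90.3/10) + 10^(91.1/10) + 10^(95.1/10) + 10^(90.4/10)) = 10·log₁₀(6692000000) = 98.26 dB SPL.

98.26 dB SPL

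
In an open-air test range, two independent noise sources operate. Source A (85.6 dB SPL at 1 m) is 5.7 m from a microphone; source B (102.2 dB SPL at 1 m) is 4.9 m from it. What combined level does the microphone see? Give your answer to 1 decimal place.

88.5 dB SPL

At the listener: L_A = 85.6 − 20·log₁₀(5.7) = 70.48 dB; L_B = 102.2 − 20·log₁₀(4.9) = 88.40 dB.
Combined: 10·log₁₀(10^(70.48/10)+10^(88.40/10)) = 88.5 dB SPL.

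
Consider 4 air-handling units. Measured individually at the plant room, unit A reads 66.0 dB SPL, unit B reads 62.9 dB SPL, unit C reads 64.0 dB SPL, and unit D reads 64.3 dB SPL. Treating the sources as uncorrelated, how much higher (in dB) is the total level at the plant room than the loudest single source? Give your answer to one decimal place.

4.5 dB

Incoherent sources sum as intensities:
L_total = 10·log₁₀(10^(66.0/10) + 10^(62.9/10) + 10^(64.0/10) + 10^(64.3/10)) = 70.47 dB SPL.
Excess over the loudest (66.0 dB): 70.47 − 66.0 = 4.5 dB.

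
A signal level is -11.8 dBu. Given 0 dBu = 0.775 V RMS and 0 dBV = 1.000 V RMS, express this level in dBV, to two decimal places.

The offset between the scales is 20·log₁₀(0.775/1.000) = −2.214 dB.
So dBV = -11.8 − 2.214 = -14.01 dBV.

-14.01 dBV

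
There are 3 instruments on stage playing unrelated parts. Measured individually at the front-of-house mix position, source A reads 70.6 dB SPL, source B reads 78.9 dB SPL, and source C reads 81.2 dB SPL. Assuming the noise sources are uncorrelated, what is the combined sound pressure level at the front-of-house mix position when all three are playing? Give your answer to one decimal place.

Add the sources as powers (linear), then convert back to dB:
L_total = 10·log₁₀(10^(70.6/10) + 10^(78.9/10) + 10^(81.2/10)) = 10·log₁₀(220900000) = 83.4 dB SPL.

83.4 dB SPL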